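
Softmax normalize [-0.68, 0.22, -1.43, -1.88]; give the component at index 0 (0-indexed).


Exponentials: e^-0.68=0.5066, e^0.22=1.2461, e^-1.43=0.2393, e^-1.88=0.1526
Sum = 2.1446
Softmax = [0.2362, 0.581, 0.1116, 0.0712]
p[0] = 0.5066/2.1446 = 0.2362

0.2362


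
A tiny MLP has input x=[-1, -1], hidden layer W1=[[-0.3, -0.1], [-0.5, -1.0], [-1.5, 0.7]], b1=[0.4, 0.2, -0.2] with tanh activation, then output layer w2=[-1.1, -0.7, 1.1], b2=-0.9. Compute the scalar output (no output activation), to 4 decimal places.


z1[0] = (-0.3)·(-1) + (-0.1)·(-1) + 0.4 = 0.8
z1[1] = (-0.5)·(-1) + (-1.0)·(-1) + 0.2 = 1.7
z1[2] = (-1.5)·(-1) + (0.7)·(-1) - 0.2 = 0.6
h = tanh(z1) = [0.664, 0.9354, 0.537]
output = (-1.1)·(0.664) + (-0.7)·(0.9354) + (1.1)·(0.537) - 0.9 = -1.6945

-1.6945


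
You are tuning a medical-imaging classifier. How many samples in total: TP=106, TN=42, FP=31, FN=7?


Total = TP + TN + FP + FN
= 106 + 42 + 31 + 7
= 186
(Predicted positive: 137, predicted negative: 49)

186


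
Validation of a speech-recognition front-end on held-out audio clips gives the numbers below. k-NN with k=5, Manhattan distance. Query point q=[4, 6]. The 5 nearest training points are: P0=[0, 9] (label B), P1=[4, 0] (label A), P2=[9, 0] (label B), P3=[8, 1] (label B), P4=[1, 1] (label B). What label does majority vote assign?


d(q,P0) = 7  (label B)
d(q,P1) = 6  (label A)
d(q,P2) = 11  (label B)
d(q,P3) = 9  (label B)
d(q,P4) = 8  (label B)
Votes: A=1, B=4
Majority → B

B


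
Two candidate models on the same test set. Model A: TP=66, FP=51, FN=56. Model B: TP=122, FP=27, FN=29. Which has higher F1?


Model A: P=66/117=0.5641, R=66/122=0.541, F1=2PR/(P+R)=2TP/(2TP+FP+FN)=132/239=0.5523
Model B: P=122/149=0.8188, R=122/151=0.8079, F1=2PR/(P+R)=2TP/(2TP+FP+FN)=244/300=0.8133
0.5523 < 0.8133 → Model B

Model B


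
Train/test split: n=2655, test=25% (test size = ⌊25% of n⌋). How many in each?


Test = ⌊2655·25/100⌋ = 663
Train = 2655 - 663 = 1992

Train: 1992, Test: 663


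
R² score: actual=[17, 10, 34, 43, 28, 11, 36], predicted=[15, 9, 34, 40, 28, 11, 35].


ȳ = 25.5714
SS_res = Σ(y-ŷ)² = 15
SS_tot = Σ(y-ȳ)² = 1017.71
R² = 1 - SS_res/SS_tot = 1 - 0.0147 = 0.9853

0.9853


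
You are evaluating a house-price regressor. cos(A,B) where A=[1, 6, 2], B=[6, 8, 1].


A·B = 1·6 + 6·8 + 2·1 = 56
‖A‖ = √41 = 6.4031, ‖B‖ = √101 = 10.0499
cos = 56/(√41·√101) = 56/√4141 = 0.8702

0.8702


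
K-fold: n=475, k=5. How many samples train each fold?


Fold size = 475/5 = 95
Training per fold = 475 - 95 = 380

380


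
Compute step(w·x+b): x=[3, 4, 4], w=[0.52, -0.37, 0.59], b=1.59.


z = (3)·(0.52) + (4)·(-0.37) + (4)·(0.59) + 1.59
  = 4.03
step(z) = 1 (z≥0)

1


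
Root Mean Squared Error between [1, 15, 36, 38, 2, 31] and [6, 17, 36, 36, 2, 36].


MSE = 58/6 = 9.6667
RMSE = √(58/6) = 3.1091

3.1091


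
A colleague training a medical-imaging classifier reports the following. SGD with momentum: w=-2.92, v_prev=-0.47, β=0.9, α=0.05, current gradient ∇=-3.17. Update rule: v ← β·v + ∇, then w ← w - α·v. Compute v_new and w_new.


v_new = 0.9·-0.47 - 3.17 = -0.423 - 3.17 = -3.593
w_new = -2.92 - 0.05·-3.593 = -2.92 + 0.17965 = -2.74035

v_new=-3.593, w_new=-2.74035


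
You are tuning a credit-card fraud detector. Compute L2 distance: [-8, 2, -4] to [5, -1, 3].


d = √((-8-5)² + (2+ 1)² + (-4-3)²)
  = √(169 + 9 + 49)
  = √227 = 15.0665

15.0665


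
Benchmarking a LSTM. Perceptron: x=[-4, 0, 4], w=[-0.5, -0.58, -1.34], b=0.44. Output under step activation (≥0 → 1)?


z = (-4)·(-0.5) + (0)·(-0.58) + (4)·(-1.34) + 0.44
  = -2.92
step(z) = 0 (z<0)

0


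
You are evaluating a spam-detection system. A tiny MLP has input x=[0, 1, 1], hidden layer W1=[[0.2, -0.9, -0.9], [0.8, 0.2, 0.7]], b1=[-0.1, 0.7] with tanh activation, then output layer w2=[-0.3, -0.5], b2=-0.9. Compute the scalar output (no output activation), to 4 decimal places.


z1[0] = (0.2)·(0) + (-0.9)·(1) + (-0.9)·(1) - 0.1 = -1.9
z1[1] = (0.8)·(0) + (0.2)·(1) + (0.7)·(1) + 0.7 = 1.6
h = tanh(z1) = [-0.9562, 0.9217]
output = (-0.3)·(-0.9562) + (-0.5)·(0.9217) - 0.9 = -1.074

-1.074


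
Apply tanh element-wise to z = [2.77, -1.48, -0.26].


tanh(2.77) = 0.9922
tanh(-1.48) = -0.9015
tanh(-0.26) = -0.2543
result = [0.9922, -0.9015, -0.2543]

[0.9922, -0.9015, -0.2543]


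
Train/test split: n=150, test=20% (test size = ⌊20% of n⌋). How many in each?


Test = ⌊150·20/100⌋ = 30
Train = 150 - 30 = 120

Train: 120, Test: 30


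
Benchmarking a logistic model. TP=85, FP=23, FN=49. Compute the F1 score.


Precision = 85/108 = 0.787
Recall = 85/134 = 0.6343
F1 = 2·P·R/(P+R) = 2·TP/(2·TP+FP+FN) = 170/(170+23+49) = 170/242 = 0.7025

0.7025


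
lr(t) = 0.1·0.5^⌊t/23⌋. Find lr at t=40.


n_drops = ⌊40/23⌋ = 1
lr = 0.1·0.5^1 = 0.1·0.5 = 0.05

0.05


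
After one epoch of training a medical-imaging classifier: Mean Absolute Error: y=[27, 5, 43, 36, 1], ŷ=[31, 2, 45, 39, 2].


Absolute errors: |27-31|=4, |5-2|=3, |43-45|=2, |36-39|=3, |1-2|=1
Sum = 13
MAE = 13/5 = 13/5

13/5


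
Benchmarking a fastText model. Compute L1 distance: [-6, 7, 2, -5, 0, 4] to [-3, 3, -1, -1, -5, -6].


d = |-6+ 3| + |7-3| + |2+ 1| + |-5+ 1| + |0+ 5| + |4+ 6|
  = 3 + 4 + 3 + 4 + 5 + 10
  = 29

29


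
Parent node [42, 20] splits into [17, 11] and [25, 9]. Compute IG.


Parent = [42, 20], H_parent = 0.9072
H_left = 0.9666 (n=28), H_right = 0.8338 (n=34)
H_children = (28/62)·0.9666 + (34/62)·0.8338 = 0.8938
IG = 0.9072 - 0.8938 = 0.0134

0.0134


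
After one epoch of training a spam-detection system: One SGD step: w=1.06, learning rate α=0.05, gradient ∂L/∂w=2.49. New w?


w_new = w - α·∇
= 1.06 - 0.05·2.49
= 1.06 - 0.1245
= 0.9355

0.9355


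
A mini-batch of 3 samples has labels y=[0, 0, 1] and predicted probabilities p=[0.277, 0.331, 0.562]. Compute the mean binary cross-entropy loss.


L[0] = -ln(1-0.277) = -ln(0.723) = 0.3243
L[1] = -ln(1-0.331) = -ln(0.669) = 0.402
L[2] = -ln(0.562) = 0.5763
mean = (0.3243 + 0.402 + 0.5763)/3 = 0.4342

0.4342


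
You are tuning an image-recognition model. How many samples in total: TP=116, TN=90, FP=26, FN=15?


Total = TP + TN + FP + FN
= 116 + 90 + 26 + 15
= 247
(Predicted positive: 142, predicted negative: 105)

247


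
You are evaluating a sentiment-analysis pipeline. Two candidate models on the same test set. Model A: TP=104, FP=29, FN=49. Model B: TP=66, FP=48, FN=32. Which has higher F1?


Model A: P=104/133=0.782, R=104/153=0.6797, F1=2PR/(P+R)=2TP/(2TP+FP+FN)=208/286=0.7273
Model B: P=66/114=0.5789, R=66/98=0.6735, F1=2PR/(P+R)=2TP/(2TP+FP+FN)=132/212=0.6226
0.7273 > 0.6226 → Model A

Model A


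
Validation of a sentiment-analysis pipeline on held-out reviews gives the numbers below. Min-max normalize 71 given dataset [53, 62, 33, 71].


min=33, max=71
(71-33)/(71-33) = 38/38 = 1.0

1.0


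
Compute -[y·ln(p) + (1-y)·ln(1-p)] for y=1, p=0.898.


BCE = -[y·ln(p) + (1-y)·ln(1-p)]
= -1·ln(0.898) - 0
= -ln(0.898) = 0.1076

0.1076


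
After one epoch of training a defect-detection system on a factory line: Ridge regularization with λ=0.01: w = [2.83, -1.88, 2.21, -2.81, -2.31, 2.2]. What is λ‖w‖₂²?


‖w‖₂² = (2.83)² + (-1.88)² + (2.21)² + (-2.81)² + (-2.31)² + (2.2)²
     = 8.0089 + 3.5344 + 4.8841 + 7.8961 + 5.3361 + 4.84
     = 34.4996
λ·‖w‖₂² = 0.01·34.4996 = 0.344996

0.344996


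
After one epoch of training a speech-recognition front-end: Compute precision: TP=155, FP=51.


Precision = TP/(TP+FP)
= 155/(155+51)
= 155/206 = 75.24%

75.24%


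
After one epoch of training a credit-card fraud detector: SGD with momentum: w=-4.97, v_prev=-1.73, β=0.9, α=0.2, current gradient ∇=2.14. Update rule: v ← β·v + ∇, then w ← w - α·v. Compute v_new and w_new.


v_new = 0.9·-1.73 + 2.14 = -1.557 + 2.14 = 0.583
w_new = -4.97 - 0.2·0.583 = -4.97 - 0.1166 = -5.0866

v_new=0.583, w_new=-5.0866


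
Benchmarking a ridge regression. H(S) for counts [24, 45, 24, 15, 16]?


Probabilities: [24/124, 45/124, 24/124, 15/124, 16/124] ≈ [0.1935, 0.3629, 0.1935, 0.121, 0.129]
H = -((24/124)·log₂(24/124) + (45/124)·log₂(45/124) + (24/124)·log₂(24/124) + (15/124)·log₂(15/124) + (16/124)·log₂(16/124))
  = 2.1976 bits

2.1976 bits


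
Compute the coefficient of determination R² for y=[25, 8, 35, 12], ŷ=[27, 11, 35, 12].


ȳ = 20
SS_res = Σ(y-ŷ)² = 13
SS_tot = Σ(y-ȳ)² = 458
R² = 1 - SS_res/SS_tot = 1 - 0.0284 = 0.9716

0.9716


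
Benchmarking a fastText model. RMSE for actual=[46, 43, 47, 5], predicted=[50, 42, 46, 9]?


MSE = 34/4 = 8.5
RMSE = √(34/4) = 2.9155

2.9155


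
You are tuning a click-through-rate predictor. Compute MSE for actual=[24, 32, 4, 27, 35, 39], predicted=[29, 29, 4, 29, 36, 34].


Squared errors: (24-29)²=25, (32-29)²=9, (4-4)²=0, (27-29)²=4, (35-36)²=1, (39-34)²=25
Sum = 64
MSE = 64/6 = 32/3

32/3


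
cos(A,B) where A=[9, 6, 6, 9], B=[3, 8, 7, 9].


A·B = 9·3 + 6·8 + 6·7 + 9·9 = 198
‖A‖ = √234 = 15.2971, ‖B‖ = √203 = 14.2478
cos = 198/(√234·√203) = 198/√47502 = 0.9085

0.9085


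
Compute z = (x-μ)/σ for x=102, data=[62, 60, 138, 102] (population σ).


μ = 90.5, σ = 32.1364
z = (102 - 90.5)/32.1364 = 0.3578

0.3578


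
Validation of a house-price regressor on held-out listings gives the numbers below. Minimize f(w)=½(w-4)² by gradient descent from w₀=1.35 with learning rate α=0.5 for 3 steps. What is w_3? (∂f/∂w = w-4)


step 1: grad = 1.35-4 = -2.65; w = 1.35 - 0.5·(-2.65) = 2.675
step 2: grad = 2.675-4 = -1.325; w = 2.675 - 0.5·(-1.325) = 3.3375
step 3: grad = 3.3375-4 = -0.6625; w = 3.3375 - 0.5·(-0.6625) = 3.66875

3.66875


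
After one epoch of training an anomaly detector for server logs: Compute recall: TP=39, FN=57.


Recall = TP/(TP+FN)
= 39/(39+57)
= 39/96 = 40.62%

40.62%


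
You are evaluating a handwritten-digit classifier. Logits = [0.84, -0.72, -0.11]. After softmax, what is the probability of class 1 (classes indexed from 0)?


Exponentials: e^0.84=2.3164, e^-0.72=0.4868, e^-0.11=0.8958
Sum = 3.699
Softmax = [0.6262, 0.1316, 0.2422]
p[1] = 0.4868/3.699 = 0.1316

0.1316


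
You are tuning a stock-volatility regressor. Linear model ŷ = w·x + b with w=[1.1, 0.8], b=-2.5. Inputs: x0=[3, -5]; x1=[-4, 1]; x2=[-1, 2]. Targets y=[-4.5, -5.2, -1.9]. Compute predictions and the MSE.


ŷ0 = (1.1)·(3) + (0.8)·(-5) - 2.5 = -3.2
ŷ1 = (1.1)·(-4) + (0.8)·(1) - 2.5 = -6.1
ŷ2 = (1.1)·(-1) + (0.8)·(2) - 2.5 = -2.0
errors² = [1.69, 0.81, 0.01]
MSE = 2.5100/3 = 0.8367

0.8367


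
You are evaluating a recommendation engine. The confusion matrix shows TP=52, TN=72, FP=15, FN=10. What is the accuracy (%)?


Accuracy = (TP+TN)/(TP+TN+FP+FN)
= (52+72)/(149)
= 124/149 = 83.22%

83.22%


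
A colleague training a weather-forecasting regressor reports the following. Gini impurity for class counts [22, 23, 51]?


Probabilities: [22/96, 23/96, 51/96] ≈ [0.2292, 0.2396, 0.5312]
Σpᵢ² = (484 + 529 + 2601)/96² = 3614/9216
Gini = 1 - Σpᵢ² = 1 - 3614/9216 = 0.6079

0.6079


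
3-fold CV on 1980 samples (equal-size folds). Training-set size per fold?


Fold size = 1980/3 = 660
Training per fold = 1980 - 660 = 1320

1320


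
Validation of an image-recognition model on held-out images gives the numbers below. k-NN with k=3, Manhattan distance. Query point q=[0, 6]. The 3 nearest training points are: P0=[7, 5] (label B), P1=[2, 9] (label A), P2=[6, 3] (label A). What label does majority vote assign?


d(q,P0) = 8  (label B)
d(q,P1) = 5  (label A)
d(q,P2) = 9  (label A)
Votes: A=2, B=1
Majority → A

A


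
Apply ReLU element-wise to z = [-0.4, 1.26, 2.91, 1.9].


ReLU(-0.4) = max(0, -0.4) = 0.0
ReLU(1.26) = max(0, 1.26) = 1.26
ReLU(2.91) = max(0, 2.91) = 2.91
ReLU(1.9) = max(0, 1.9) = 1.9
result = [0.0, 1.26, 2.91, 1.9]

[0.0, 1.26, 2.91, 1.9]


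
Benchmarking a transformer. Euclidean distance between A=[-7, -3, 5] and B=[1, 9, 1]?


d = √((-7-1)² + (-3-9)² + (5-1)²)
  = √(64 + 144 + 16)
  = √224 = 14.9666

14.9666


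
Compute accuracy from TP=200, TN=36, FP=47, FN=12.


Accuracy = (TP+TN)/(TP+TN+FP+FN)
= (200+36)/(295)
= 236/295 = 80.0%

80.0%


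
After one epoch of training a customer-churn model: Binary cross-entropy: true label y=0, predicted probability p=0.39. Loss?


BCE = -[y·ln(p) + (1-y)·ln(1-p)]
= -0 - 1·ln(1-0.39)
= -ln(0.61) = 0.4943

0.4943


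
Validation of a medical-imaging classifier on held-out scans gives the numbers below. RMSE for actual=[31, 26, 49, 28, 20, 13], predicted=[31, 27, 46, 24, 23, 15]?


MSE = 39/6 = 6.5
RMSE = √(39/6) = 2.5495

2.5495


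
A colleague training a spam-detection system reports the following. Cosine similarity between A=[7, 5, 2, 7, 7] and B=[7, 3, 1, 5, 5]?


A·B = 7·7 + 5·3 + 2·1 + 7·5 + 7·5 = 136
‖A‖ = √176 = 13.2665, ‖B‖ = √109 = 10.4403
cos = 136/(√176·√109) = 136/√19184 = 0.9819

0.9819


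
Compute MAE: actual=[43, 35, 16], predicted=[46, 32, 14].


Absolute errors: |43-46|=3, |35-32|=3, |16-14|=2
Sum = 8
MAE = 8/3 = 8/3

8/3


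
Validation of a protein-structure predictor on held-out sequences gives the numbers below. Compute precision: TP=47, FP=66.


Precision = TP/(TP+FP)
= 47/(47+66)
= 47/113 = 41.59%

41.59%


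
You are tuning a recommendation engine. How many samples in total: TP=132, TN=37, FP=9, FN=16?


Total = TP + TN + FP + FN
= 132 + 37 + 9 + 16
= 194
(Predicted positive: 141, predicted negative: 53)

194


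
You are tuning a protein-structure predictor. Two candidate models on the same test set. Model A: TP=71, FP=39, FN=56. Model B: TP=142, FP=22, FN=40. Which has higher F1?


Model A: P=71/110=0.6455, R=71/127=0.5591, F1=2PR/(P+R)=2TP/(2TP+FP+FN)=142/237=0.5992
Model B: P=142/164=0.8659, R=142/182=0.7802, F1=2PR/(P+R)=2TP/(2TP+FP+FN)=284/346=0.8208
0.5992 < 0.8208 → Model B

Model B


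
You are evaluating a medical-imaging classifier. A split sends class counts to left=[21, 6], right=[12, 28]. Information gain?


Parent = [33, 34], H_parent = 0.9998
H_left = 0.7642 (n=27), H_right = 0.8813 (n=40)
H_children = (27/67)·0.7642 + (40/67)·0.8813 = 0.8341
IG = 0.9998 - 0.8341 = 0.1657

0.1657


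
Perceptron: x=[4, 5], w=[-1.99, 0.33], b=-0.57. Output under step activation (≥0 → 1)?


z = (4)·(-1.99) + (5)·(0.33) - 0.57
  = -6.88
step(z) = 0 (z<0)

0


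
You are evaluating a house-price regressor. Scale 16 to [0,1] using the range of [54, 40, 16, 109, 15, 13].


min=13, max=109
(16-13)/(109-13) = 3/96 = 0.0312

0.0312


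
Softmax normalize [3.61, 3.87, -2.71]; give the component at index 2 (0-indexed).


Exponentials: e^3.61=36.9661, e^3.87=47.9424, e^-2.71=0.0665
Sum = 84.975
Softmax = [0.435, 0.5642, 0.0008]
p[2] = 0.0665/84.975 = 0.0008

0.0008


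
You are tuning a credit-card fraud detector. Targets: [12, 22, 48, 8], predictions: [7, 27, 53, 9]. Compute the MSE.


Squared errors: (12-7)²=25, (22-27)²=25, (48-53)²=25, (8-9)²=1
Sum = 76
MSE = 76/4 = 19

19


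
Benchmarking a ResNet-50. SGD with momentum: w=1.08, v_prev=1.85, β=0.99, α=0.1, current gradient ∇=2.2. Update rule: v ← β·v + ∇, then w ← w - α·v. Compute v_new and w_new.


v_new = 0.99·1.85 + 2.2 = 1.8315 + 2.2 = 4.0315
w_new = 1.08 - 0.1·4.0315 = 1.08 - 0.40315 = 0.67685

v_new=4.0315, w_new=0.67685


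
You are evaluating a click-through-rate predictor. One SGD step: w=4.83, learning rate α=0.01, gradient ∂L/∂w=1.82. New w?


w_new = w - α·∇
= 4.83 - 0.01·1.82
= 4.83 - 0.0182
= 4.8118

4.8118


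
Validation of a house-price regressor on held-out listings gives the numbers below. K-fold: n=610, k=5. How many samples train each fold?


Fold size = 610/5 = 122
Training per fold = 610 - 122 = 488

488


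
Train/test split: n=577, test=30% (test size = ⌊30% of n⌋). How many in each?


Test = ⌊577·30/100⌋ = 173
Train = 577 - 173 = 404

Train: 404, Test: 173


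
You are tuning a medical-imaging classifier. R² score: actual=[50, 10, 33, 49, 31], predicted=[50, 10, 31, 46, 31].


ȳ = 34.6
SS_res = Σ(y-ŷ)² = 13
SS_tot = Σ(y-ȳ)² = 1065.2
R² = 1 - SS_res/SS_tot = 1 - 0.0122 = 0.9878

0.9878


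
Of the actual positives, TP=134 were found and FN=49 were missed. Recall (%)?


Recall = TP/(TP+FN)
= 134/(134+49)
= 134/183 = 73.22%

73.22%


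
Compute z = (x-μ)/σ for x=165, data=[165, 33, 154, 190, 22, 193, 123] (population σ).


μ = 125.7143, σ = 65.8607
z = (165 - 125.7143)/65.8607 = 0.5965

0.5965


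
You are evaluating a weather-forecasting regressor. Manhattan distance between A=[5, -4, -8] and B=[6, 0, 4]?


d = |5-6| + |-4-0| + |-8-4|
  = 1 + 4 + 12
  = 17

17


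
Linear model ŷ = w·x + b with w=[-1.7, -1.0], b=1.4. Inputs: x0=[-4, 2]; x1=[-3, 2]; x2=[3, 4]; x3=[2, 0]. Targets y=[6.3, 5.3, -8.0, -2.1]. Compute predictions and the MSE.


ŷ0 = (-1.7)·(-4) + (-1.0)·(2) + 1.4 = 6.2
ŷ1 = (-1.7)·(-3) + (-1.0)·(2) + 1.4 = 4.5
ŷ2 = (-1.7)·(3) + (-1.0)·(4) + 1.4 = -7.7
ŷ3 = (-1.7)·(2) + (-1.0)·(0) + 1.4 = -2.0
errors² = [0.01, 0.64, 0.09, 0.01]
MSE = 0.7500/4 = 0.1875

0.1875


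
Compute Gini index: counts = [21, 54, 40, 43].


Probabilities: [21/158, 54/158, 40/158, 43/158] ≈ [0.1329, 0.3418, 0.2532, 0.2722]
Σpᵢ² = (441 + 2916 + 1600 + 1849)/158² = 6806/24964
Gini = 1 - Σpᵢ² = 1 - 6806/24964 = 0.7274

0.7274


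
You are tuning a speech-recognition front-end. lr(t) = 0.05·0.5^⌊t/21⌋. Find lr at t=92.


n_drops = ⌊92/21⌋ = 4
lr = 0.05·0.5^4 = 0.05·0.0625 = 0.003125

0.003125


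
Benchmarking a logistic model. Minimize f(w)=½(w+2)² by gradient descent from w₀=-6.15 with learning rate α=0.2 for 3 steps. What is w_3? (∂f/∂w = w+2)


step 1: grad = -6.15+2 = -4.15; w = -6.15 - 0.2·(-4.15) = -5.32
step 2: grad = -5.32+2 = -3.32; w = -5.32 - 0.2·(-3.32) = -4.656
step 3: grad = -4.656+2 = -2.656; w = -4.656 - 0.2·(-2.656) = -4.1248

-4.1248


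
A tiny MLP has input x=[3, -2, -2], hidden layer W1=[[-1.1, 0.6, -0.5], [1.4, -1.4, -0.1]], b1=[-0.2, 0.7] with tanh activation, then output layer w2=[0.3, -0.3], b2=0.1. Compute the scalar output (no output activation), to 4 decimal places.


z1[0] = (-1.1)·(3) + (0.6)·(-2) + (-0.5)·(-2) - 0.2 = -3.7
z1[1] = (1.4)·(3) + (-1.4)·(-2) + (-0.1)·(-2) + 0.7 = 7.9
h = tanh(z1) = [-0.9988, 1.0]
output = (0.3)·(-0.9988) + (-0.3)·(1.0) + 0.1 = -0.4996

-0.4996


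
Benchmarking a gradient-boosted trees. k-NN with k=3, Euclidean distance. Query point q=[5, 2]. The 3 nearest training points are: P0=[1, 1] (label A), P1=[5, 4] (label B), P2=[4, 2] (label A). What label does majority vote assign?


d(q,P0) = 4.1231  (label A)
d(q,P1) = 2.0  (label B)
d(q,P2) = 1.0  (label A)
Votes: A=2, B=1
Majority → A

A


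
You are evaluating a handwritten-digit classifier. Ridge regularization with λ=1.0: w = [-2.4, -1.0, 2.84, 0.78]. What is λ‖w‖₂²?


‖w‖₂² = (-2.4)² + (-1.0)² + (2.84)² + (0.78)²
     = 5.76 + 1 + 8.0656 + 0.6084
     = 15.434
λ·‖w‖₂² = 1.0·15.434 = 15.434

15.434


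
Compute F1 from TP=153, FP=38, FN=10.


Precision = 153/191 = 0.801
Recall = 153/163 = 0.9387
F1 = 2·P·R/(P+R) = 2·TP/(2·TP+FP+FN) = 306/(306+38+10) = 306/354 = 0.8644

0.8644


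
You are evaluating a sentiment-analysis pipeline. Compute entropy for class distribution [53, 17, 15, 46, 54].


Probabilities: [53/185, 17/185, 15/185, 46/185, 54/185] ≈ [0.2865, 0.0919, 0.0811, 0.2486, 0.2919]
H = -((53/185)·log₂(53/185) + (17/185)·log₂(17/185) + (15/185)·log₂(15/185) + (46/185)·log₂(46/185) + (54/185)·log₂(54/185))
  = 2.1448 bits

2.1448 bits


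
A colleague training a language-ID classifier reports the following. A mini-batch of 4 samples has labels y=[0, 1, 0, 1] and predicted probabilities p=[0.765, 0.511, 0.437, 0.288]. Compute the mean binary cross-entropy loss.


L[0] = -ln(1-0.765) = -ln(0.235) = 1.4482
L[1] = -ln(0.511) = 0.6714
L[2] = -ln(1-0.437) = -ln(0.563) = 0.5745
L[3] = -ln(0.288) = 1.2448
mean = (1.4482 + 0.6714 + 0.5745 + 1.2448)/4 = 0.9847

0.9847


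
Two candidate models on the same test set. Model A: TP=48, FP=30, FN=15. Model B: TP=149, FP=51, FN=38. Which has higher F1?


Model A: P=48/78=0.6154, R=48/63=0.7619, F1=2PR/(P+R)=2TP/(2TP+FP+FN)=96/141=0.6809
Model B: P=149/200=0.745, R=149/187=0.7968, F1=2PR/(P+R)=2TP/(2TP+FP+FN)=298/387=0.77
0.6809 < 0.77 → Model B

Model B


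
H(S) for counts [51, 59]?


Probabilities: [51/110, 59/110] ≈ [0.4636, 0.5364]
H = -((51/110)·log₂(51/110) + (59/110)·log₂(59/110))
  = 0.9962 bits

0.9962 bits


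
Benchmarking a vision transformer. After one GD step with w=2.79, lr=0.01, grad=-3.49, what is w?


w_new = w - α·∇
= 2.79 - 0.01·-3.49
= 2.79 + 0.0349
= 2.8249

2.8249


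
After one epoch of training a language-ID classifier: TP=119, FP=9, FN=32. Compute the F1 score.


Precision = 119/128 = 0.9297
Recall = 119/151 = 0.7881
F1 = 2·P·R/(P+R) = 2·TP/(2·TP+FP+FN) = 238/(238+9+32) = 238/279 = 0.853

0.853


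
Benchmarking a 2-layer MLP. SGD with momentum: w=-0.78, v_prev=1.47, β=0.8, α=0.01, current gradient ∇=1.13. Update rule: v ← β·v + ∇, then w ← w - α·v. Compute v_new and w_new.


v_new = 0.8·1.47 + 1.13 = 1.176 + 1.13 = 2.306
w_new = -0.78 - 0.01·2.306 = -0.78 - 0.02306 = -0.80306

v_new=2.306, w_new=-0.80306


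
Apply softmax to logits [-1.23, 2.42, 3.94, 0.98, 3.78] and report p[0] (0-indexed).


Exponentials: e^-1.23=0.2923, e^2.42=11.2459, e^3.94=51.4186, e^0.98=2.6645, e^3.78=43.816
Sum = 109.4373
Softmax = [0.0027, 0.1028, 0.4698, 0.0243, 0.4004]
p[0] = 0.2923/109.4373 = 0.0027

0.0027


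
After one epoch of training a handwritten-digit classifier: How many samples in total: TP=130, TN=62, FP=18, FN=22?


Total = TP + TN + FP + FN
= 130 + 62 + 18 + 22
= 232
(Predicted positive: 148, predicted negative: 84)

232


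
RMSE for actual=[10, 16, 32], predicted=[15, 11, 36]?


MSE = 66/3 = 22
RMSE = √(66/3) = 4.6904

4.6904


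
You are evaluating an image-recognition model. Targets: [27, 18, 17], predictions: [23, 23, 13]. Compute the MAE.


Absolute errors: |27-23|=4, |18-23|=5, |17-13|=4
Sum = 13
MAE = 13/3 = 13/3

13/3


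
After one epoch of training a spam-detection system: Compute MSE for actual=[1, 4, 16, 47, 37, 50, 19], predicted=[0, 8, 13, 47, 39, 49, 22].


Squared errors: (1-0)²=1, (4-8)²=16, (16-13)²=9, (47-47)²=0, (37-39)²=4, (50-49)²=1, (19-22)²=9
Sum = 40
MSE = 40/7 = 40/7

40/7


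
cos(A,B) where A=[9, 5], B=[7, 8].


A·B = 9·7 + 5·8 = 103
‖A‖ = √106 = 10.2956, ‖B‖ = √113 = 10.6301
cos = 103/(√106·√113) = 103/√11978 = 0.9411

0.9411


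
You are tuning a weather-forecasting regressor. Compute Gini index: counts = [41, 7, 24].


Probabilities: [41/72, 7/72, 24/72] ≈ [0.5694, 0.0972, 0.3333]
Σpᵢ² = (1681 + 49 + 576)/72² = 2306/5184
Gini = 1 - Σpᵢ² = 1 - 2306/5184 = 0.5552

0.5552


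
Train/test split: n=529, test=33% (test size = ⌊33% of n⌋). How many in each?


Test = ⌊529·33/100⌋ = 174
Train = 529 - 174 = 355

Train: 355, Test: 174


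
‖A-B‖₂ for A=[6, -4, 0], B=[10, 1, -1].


d = √((6-10)² + (-4-1)² + (0+ 1)²)
  = √(16 + 25 + 1)
  = √42 = 6.4807

6.4807


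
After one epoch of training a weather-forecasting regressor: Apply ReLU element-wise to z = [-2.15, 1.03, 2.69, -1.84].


ReLU(-2.15) = max(0, -2.15) = 0.0
ReLU(1.03) = max(0, 1.03) = 1.03
ReLU(2.69) = max(0, 2.69) = 2.69
ReLU(-1.84) = max(0, -1.84) = 0.0
result = [0.0, 1.03, 2.69, 0.0]

[0.0, 1.03, 2.69, 0.0]


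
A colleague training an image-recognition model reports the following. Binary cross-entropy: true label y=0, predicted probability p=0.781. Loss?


BCE = -[y·ln(p) + (1-y)·ln(1-p)]
= -0 - 1·ln(1-0.781)
= -ln(0.219) = 1.5187

1.5187


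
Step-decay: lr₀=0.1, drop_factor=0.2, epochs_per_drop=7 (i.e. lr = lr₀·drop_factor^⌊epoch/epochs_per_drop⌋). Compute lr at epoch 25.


n_drops = ⌊25/7⌋ = 3
lr = 0.1·0.2^3 = 0.1·0.008 = 0.0008

0.0008


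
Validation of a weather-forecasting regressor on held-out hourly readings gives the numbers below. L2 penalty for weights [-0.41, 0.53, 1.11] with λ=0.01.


‖w‖₂² = (-0.41)² + (0.53)² + (1.11)²
     = 0.1681 + 0.2809 + 1.2321
     = 1.6811
λ·‖w‖₂² = 0.01·1.6811 = 0.016811

0.016811


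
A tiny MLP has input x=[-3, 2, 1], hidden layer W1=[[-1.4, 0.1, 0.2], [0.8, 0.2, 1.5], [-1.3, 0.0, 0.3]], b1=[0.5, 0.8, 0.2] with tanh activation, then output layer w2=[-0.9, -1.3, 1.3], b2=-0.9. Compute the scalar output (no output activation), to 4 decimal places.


z1[0] = (-1.4)·(-3) + (0.1)·(2) + (0.2)·(1) + 0.5 = 5.1
z1[1] = (0.8)·(-3) + (0.2)·(2) + (1.5)·(1) + 0.8 = 0.3
z1[2] = (-1.3)·(-3) + (0.0)·(2) + (0.3)·(1) + 0.2 = 4.4
h = tanh(z1) = [0.9999, 0.2913, 0.9997]
output = (-0.9)·(0.9999) + (-1.3)·(0.2913) + (1.3)·(0.9997) - 0.9 = -0.879

-0.879


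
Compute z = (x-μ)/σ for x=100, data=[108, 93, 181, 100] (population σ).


μ = 120.5, σ = 35.3306
z = (100 - 120.5)/35.3306 = -0.5802

-0.5802


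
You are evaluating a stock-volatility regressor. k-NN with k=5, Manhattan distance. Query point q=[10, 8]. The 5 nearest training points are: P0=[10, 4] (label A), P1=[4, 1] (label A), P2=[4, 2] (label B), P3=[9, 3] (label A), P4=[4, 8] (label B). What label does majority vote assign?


d(q,P0) = 4  (label A)
d(q,P1) = 13  (label A)
d(q,P2) = 12  (label B)
d(q,P3) = 6  (label A)
d(q,P4) = 6  (label B)
Votes: A=3, B=2
Majority → A

A


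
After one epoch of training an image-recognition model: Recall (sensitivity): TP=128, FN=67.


Recall = TP/(TP+FN)
= 128/(128+67)
= 128/195 = 65.64%

65.64%


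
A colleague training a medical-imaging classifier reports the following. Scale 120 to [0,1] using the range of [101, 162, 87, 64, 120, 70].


min=64, max=162
(120-64)/(162-64) = 56/98 = 0.5714

0.5714


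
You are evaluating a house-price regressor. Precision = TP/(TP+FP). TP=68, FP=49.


Precision = TP/(TP+FP)
= 68/(68+49)
= 68/117 = 58.12%

58.12%


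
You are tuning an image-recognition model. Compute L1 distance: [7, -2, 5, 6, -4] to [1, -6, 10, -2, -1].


d = |7-1| + |-2+ 6| + |5-10| + |6+ 2| + |-4+ 1|
  = 6 + 4 + 5 + 8 + 3
  = 26

26


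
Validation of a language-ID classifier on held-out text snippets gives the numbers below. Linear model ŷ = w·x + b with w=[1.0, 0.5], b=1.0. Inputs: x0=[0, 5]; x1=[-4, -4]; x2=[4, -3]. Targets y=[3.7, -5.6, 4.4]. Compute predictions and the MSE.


ŷ0 = (1.0)·(0) + (0.5)·(5) + 1.0 = 3.5
ŷ1 = (1.0)·(-4) + (0.5)·(-4) + 1.0 = -5.0
ŷ2 = (1.0)·(4) + (0.5)·(-3) + 1.0 = 3.5
errors² = [0.04, 0.36, 0.81]
MSE = 1.2100/3 = 0.4033

0.4033


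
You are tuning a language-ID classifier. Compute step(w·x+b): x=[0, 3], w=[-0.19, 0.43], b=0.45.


z = (0)·(-0.19) + (3)·(0.43) + 0.45
  = 1.74
step(z) = 1 (z≥0)

1


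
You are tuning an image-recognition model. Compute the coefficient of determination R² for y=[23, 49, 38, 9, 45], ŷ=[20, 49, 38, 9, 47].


ȳ = 32.8
SS_res = Σ(y-ŷ)² = 13
SS_tot = Σ(y-ȳ)² = 1100.8
R² = 1 - SS_res/SS_tot = 1 - 0.0118 = 0.9882

0.9882


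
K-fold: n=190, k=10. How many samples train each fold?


Fold size = 190/10 = 19
Training per fold = 190 - 19 = 171

171


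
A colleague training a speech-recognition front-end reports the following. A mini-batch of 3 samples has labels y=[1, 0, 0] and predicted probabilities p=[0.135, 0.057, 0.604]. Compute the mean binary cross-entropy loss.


L[0] = -ln(0.135) = 2.0025
L[1] = -ln(1-0.057) = -ln(0.943) = 0.0587
L[2] = -ln(1-0.604) = -ln(0.396) = 0.9263
mean = (2.0025 + 0.0587 + 0.9263)/3 = 0.9958

0.9958


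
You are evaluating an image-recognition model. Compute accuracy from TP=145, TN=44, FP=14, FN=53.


Accuracy = (TP+TN)/(TP+TN+FP+FN)
= (145+44)/(256)
= 189/256 = 73.83%

73.83%


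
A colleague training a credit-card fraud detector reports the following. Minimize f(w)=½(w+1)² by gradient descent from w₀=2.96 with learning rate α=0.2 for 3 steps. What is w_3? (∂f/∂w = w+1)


step 1: grad = 2.96+1 = 3.96; w = 2.96 - 0.2·(3.96) = 2.168
step 2: grad = 2.168+1 = 3.168; w = 2.168 - 0.2·(3.168) = 1.5344
step 3: grad = 1.5344+1 = 2.5344; w = 1.5344 - 0.2·(2.5344) = 1.02752

1.02752


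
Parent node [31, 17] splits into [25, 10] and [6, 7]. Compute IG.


Parent = [31, 17], H_parent = 0.9377
H_left = 0.8631 (n=35), H_right = 0.9957 (n=13)
H_children = (35/48)·0.8631 + (13/48)·0.9957 = 0.899
IG = 0.9377 - 0.899 = 0.0387

0.0387


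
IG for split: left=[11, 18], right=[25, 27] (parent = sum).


Parent = [36, 45], H_parent = 0.9911
H_left = 0.9576 (n=29), H_right = 0.9989 (n=52)
H_children = (29/81)·0.9576 + (52/81)·0.9989 = 0.9841
IG = 0.9911 - 0.9841 = 0.007

0.007


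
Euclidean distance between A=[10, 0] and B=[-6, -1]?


d = √((10+ 6)² + (0+ 1)²)
  = √(256 + 1)
  = √257 = 16.0312

16.0312


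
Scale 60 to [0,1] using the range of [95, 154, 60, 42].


min=42, max=154
(60-42)/(154-42) = 18/112 = 0.1607

0.1607


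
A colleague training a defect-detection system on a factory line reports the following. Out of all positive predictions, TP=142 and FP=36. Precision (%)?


Precision = TP/(TP+FP)
= 142/(142+36)
= 142/178 = 79.78%

79.78%


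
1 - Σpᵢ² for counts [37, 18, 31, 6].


Probabilities: [37/92, 18/92, 31/92, 6/92] ≈ [0.4022, 0.1957, 0.337, 0.0652]
Σpᵢ² = (1369 + 324 + 961 + 36)/92² = 2690/8464
Gini = 1 - Σpᵢ² = 1 - 2690/8464 = 0.6822

0.6822


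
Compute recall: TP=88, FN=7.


Recall = TP/(TP+FN)
= 88/(88+7)
= 88/95 = 92.63%

92.63%


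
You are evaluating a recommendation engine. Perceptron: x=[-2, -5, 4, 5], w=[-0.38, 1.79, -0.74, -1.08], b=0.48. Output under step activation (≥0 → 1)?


z = (-2)·(-0.38) + (-5)·(1.79) + (4)·(-0.74) + (5)·(-1.08) + 0.48
  = -16.07
step(z) = 0 (z<0)

0


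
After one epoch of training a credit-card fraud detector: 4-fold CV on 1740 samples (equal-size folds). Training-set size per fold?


Fold size = 1740/4 = 435
Training per fold = 1740 - 435 = 1305

1305


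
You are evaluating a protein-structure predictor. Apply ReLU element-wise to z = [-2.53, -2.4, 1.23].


ReLU(-2.53) = max(0, -2.53) = 0.0
ReLU(-2.4) = max(0, -2.4) = 0.0
ReLU(1.23) = max(0, 1.23) = 1.23
result = [0.0, 0.0, 1.23]

[0.0, 0.0, 1.23]


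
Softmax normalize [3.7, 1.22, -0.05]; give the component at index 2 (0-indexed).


Exponentials: e^3.7=40.4473, e^1.22=3.3872, e^-0.05=0.9512
Sum = 44.7857
Softmax = [0.9031, 0.0756, 0.0212]
p[2] = 0.9512/44.7857 = 0.0212

0.0212


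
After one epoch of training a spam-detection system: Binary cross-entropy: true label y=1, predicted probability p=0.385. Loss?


BCE = -[y·ln(p) + (1-y)·ln(1-p)]
= -1·ln(0.385) - 0
= -ln(0.385) = 0.9545

0.9545


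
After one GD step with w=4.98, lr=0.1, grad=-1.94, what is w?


w_new = w - α·∇
= 4.98 - 0.1·-1.94
= 4.98 + 0.194
= 5.174

5.174


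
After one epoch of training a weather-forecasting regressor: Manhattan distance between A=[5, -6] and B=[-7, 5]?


d = |5+ 7| + |-6-5|
  = 12 + 11
  = 23

23


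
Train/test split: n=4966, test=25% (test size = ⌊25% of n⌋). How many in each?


Test = ⌊4966·25/100⌋ = 1241
Train = 4966 - 1241 = 3725

Train: 3725, Test: 1241


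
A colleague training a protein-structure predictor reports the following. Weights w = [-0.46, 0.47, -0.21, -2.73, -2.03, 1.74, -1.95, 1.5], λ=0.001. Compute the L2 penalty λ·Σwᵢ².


‖w‖₂² = (-0.46)² + (0.47)² + (-0.21)² + (-2.73)² + (-2.03)² + (1.74)² + (-1.95)² + (1.5)²
     = 0.2116 + 0.2209 + 0.0441 + 7.4529 + 4.1209 + 3.0276 + 3.8025 + 2.25
     = 21.1305
λ·‖w‖₂² = 0.001·21.1305 = 0.021131

0.021131


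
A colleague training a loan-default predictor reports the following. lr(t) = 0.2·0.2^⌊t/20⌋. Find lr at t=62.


n_drops = ⌊62/20⌋ = 3
lr = 0.2·0.2^3 = 0.2·0.008 = 0.0016

0.0016


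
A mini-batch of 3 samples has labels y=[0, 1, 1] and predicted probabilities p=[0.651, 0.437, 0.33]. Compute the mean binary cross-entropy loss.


L[0] = -ln(1-0.651) = -ln(0.349) = 1.0527
L[1] = -ln(0.437) = 0.8278
L[2] = -ln(0.33) = 1.1087
mean = (1.0527 + 0.8278 + 1.1087)/3 = 0.9964

0.9964


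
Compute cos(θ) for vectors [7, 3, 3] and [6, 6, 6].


A·B = 7·6 + 3·6 + 3·6 = 78
‖A‖ = √67 = 8.1854, ‖B‖ = √108 = 10.3923
cos = 78/(√67·√108) = 78/√7236 = 0.9169

0.9169


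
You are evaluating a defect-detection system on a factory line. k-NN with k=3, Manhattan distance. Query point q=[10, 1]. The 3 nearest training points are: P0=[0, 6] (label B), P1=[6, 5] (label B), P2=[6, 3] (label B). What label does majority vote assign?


d(q,P0) = 15  (label B)
d(q,P1) = 8  (label B)
d(q,P2) = 6  (label B)
Votes: A=0, B=3
Majority → B

B


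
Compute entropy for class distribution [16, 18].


Probabilities: [16/34, 18/34] ≈ [0.4706, 0.5294]
H = -((16/34)·log₂(16/34) + (18/34)·log₂(18/34))
  = 0.9975 bits

0.9975 bits


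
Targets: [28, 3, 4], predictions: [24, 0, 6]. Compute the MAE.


Absolute errors: |28-24|=4, |3-0|=3, |4-6|=2
Sum = 9
MAE = 9/3 = 3

3


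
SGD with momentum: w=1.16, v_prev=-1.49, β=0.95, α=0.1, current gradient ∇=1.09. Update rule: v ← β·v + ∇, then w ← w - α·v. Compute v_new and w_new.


v_new = 0.95·-1.49 + 1.09 = -1.4155 + 1.09 = -0.3255
w_new = 1.16 - 0.1·-0.3255 = 1.16 + 0.03255 = 1.19255

v_new=-0.3255, w_new=1.19255


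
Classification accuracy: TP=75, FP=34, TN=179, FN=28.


Accuracy = (TP+TN)/(TP+TN+FP+FN)
= (75+179)/(316)
= 254/316 = 80.38%

80.38%


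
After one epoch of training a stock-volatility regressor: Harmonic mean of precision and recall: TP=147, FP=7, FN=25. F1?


Precision = 147/154 = 0.9545
Recall = 147/172 = 0.8547
F1 = 2·P·R/(P+R) = 2·TP/(2·TP+FP+FN) = 294/(294+7+25) = 294/326 = 0.9018

0.9018


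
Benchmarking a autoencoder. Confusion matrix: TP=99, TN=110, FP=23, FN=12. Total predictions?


Total = TP + TN + FP + FN
= 99 + 110 + 23 + 12
= 244
(Predicted positive: 122, predicted negative: 122)

244


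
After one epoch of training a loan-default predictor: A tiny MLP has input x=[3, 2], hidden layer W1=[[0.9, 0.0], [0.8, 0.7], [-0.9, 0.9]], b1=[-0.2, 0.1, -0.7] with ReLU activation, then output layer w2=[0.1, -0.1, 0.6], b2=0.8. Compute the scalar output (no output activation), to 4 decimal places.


z1[0] = (0.9)·(3) + (0.0)·(2) - 0.2 = 2.5
z1[1] = (0.8)·(3) + (0.7)·(2) + 0.1 = 3.9
z1[2] = (-0.9)·(3) + (0.9)·(2) - 0.7 = -1.6
h = ReLU(z1) = [2.5, 3.9, 0.0]
output = (0.1)·(2.5) + (-0.1)·(3.9) + (0.6)·(0.0) + 0.8 = 0.66

0.66


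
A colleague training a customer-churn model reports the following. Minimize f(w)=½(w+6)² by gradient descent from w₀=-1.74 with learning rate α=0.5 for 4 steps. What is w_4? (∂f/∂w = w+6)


step 1: grad = -1.74+6 = 4.26; w = -1.74 - 0.5·(4.26) = -3.87
step 2: grad = -3.87+6 = 2.13; w = -3.87 - 0.5·(2.13) = -4.935
step 3: grad = -4.935+6 = 1.065; w = -4.935 - 0.5·(1.065) = -5.4675
step 4: grad = -5.4675+6 = 0.5325; w = -5.4675 - 0.5·(0.5325) = -5.73375

-5.73375


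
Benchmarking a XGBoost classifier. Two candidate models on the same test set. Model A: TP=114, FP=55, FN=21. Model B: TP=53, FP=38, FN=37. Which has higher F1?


Model A: P=114/169=0.6746, R=114/135=0.8444, F1=2PR/(P+R)=2TP/(2TP+FP+FN)=228/304=0.75
Model B: P=53/91=0.5824, R=53/90=0.5889, F1=2PR/(P+R)=2TP/(2TP+FP+FN)=106/181=0.5856
0.75 > 0.5856 → Model A

Model A


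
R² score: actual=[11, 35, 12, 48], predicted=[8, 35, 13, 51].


ȳ = 26.5
SS_res = Σ(y-ŷ)² = 19
SS_tot = Σ(y-ȳ)² = 985
R² = 1 - SS_res/SS_tot = 1 - 0.0193 = 0.9807

0.9807


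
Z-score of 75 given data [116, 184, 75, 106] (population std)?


μ = 120.25, σ = 39.7893
z = (75 - 120.25)/39.7893 = -1.1372

-1.1372


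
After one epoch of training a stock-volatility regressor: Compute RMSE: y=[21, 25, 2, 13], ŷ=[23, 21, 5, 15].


MSE = 33/4 = 8.25
RMSE = √(33/4) = 2.8723

2.8723


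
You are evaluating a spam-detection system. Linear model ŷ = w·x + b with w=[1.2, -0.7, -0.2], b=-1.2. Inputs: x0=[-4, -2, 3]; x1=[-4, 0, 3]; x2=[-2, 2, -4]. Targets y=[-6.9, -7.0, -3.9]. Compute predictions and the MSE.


ŷ0 = (1.2)·(-4) + (-0.7)·(-2) + (-0.2)·(3) - 1.2 = -5.2
ŷ1 = (1.2)·(-4) + (-0.7)·(0) + (-0.2)·(3) - 1.2 = -6.6
ŷ2 = (1.2)·(-2) + (-0.7)·(2) + (-0.2)·(-4) - 1.2 = -4.2
errors² = [2.89, 0.16, 0.09]
MSE = 3.1400/3 = 1.0467

1.0467


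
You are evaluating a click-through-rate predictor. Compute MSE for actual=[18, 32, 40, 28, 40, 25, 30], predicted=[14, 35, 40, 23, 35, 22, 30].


Squared errors: (18-14)²=16, (32-35)²=9, (40-40)²=0, (28-23)²=25, (40-35)²=25, (25-22)²=9, (30-30)²=0
Sum = 84
MSE = 84/7 = 12

12


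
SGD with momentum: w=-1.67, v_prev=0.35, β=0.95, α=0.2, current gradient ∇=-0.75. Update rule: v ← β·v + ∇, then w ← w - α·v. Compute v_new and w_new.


v_new = 0.95·0.35 - 0.75 = 0.3325 - 0.75 = -0.4175
w_new = -1.67 - 0.2·-0.4175 = -1.67 + 0.0835 = -1.5865

v_new=-0.4175, w_new=-1.5865


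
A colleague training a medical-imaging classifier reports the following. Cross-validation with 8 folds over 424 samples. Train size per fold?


Fold size = 424/8 = 53
Training per fold = 424 - 53 = 371

371


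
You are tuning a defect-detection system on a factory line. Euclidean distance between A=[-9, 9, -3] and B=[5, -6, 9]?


d = √((-9-5)² + (9+ 6)² + (-3-9)²)
  = √(196 + 225 + 144)
  = √565 = 23.7697

23.7697


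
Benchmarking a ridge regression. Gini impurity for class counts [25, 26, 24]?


Probabilities: [25/75, 26/75, 24/75] ≈ [0.3333, 0.3467, 0.32]
Σpᵢ² = (625 + 676 + 576)/75² = 1877/5625
Gini = 1 - Σpᵢ² = 1 - 1877/5625 = 0.6663

0.6663


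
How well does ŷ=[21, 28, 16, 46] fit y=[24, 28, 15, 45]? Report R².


ȳ = 28
SS_res = Σ(y-ŷ)² = 11
SS_tot = Σ(y-ȳ)² = 474
R² = 1 - SS_res/SS_tot = 1 - 0.0232 = 0.9768

0.9768


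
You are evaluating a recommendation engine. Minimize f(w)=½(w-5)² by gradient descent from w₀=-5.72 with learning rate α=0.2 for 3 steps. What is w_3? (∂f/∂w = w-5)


step 1: grad = -5.72-5 = -10.72; w = -5.72 - 0.2·(-10.72) = -3.576
step 2: grad = -3.576-5 = -8.576; w = -3.576 - 0.2·(-8.576) = -1.8608
step 3: grad = -1.8608-5 = -6.8608; w = -1.8608 - 0.2·(-6.8608) = -0.48864

-0.48864


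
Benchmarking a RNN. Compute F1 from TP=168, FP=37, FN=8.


Precision = 168/205 = 0.8195
Recall = 168/176 = 0.9545
F1 = 2·P·R/(P+R) = 2·TP/(2·TP+FP+FN) = 336/(336+37+8) = 336/381 = 0.8819

0.8819


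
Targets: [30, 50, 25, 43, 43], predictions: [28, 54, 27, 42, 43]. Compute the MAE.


Absolute errors: |30-28|=2, |50-54|=4, |25-27|=2, |43-42|=1, |43-43|=0
Sum = 9
MAE = 9/5 = 9/5

9/5


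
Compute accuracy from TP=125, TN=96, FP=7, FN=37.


Accuracy = (TP+TN)/(TP+TN+FP+FN)
= (125+96)/(265)
= 221/265 = 83.4%

83.4%


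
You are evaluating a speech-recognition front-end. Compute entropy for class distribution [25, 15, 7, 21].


Probabilities: [25/68, 15/68, 7/68, 21/68] ≈ [0.3676, 0.2206, 0.1029, 0.3088]
H = -((25/68)·log₂(25/68) + (15/68)·log₂(15/68) + (7/68)·log₂(7/68) + (21/68)·log₂(21/68))
  = 1.8729 bits

1.8729 bits


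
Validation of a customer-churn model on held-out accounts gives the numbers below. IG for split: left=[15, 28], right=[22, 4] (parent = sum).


Parent = [37, 32], H_parent = 0.9962
H_left = 0.933 (n=43), H_right = 0.6194 (n=26)
H_children = (43/69)·0.933 + (26/69)·0.6194 = 0.8148
IG = 0.9962 - 0.8148 = 0.1814

0.1814
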